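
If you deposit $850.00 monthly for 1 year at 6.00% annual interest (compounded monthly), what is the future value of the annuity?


Future value of an ordinary annuity: FV = PMT × ((1 + r)^n − 1) / r
Monthly rate r = 0.06/12 = 0.005, n = 12
FV = $850.00 × ((1 + 0.06/12)^12 − 1) / (0.06/12)
FV = $850.00 × 12.335562
FV = $10,485.23

FV = PMT × ((1+r)^n - 1)/r = $10,485.23


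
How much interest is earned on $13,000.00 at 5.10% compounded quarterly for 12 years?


Compound interest earned = final amount − principal.
A = P(1 + r/n)^(nt) = $13,000.00 × (1 + 0.051/4)^(4 × 12) = $23,880.94
Interest = A − P = $23,880.94 − $13,000.00 = $10,880.94

Interest = A - P = $10,880.94


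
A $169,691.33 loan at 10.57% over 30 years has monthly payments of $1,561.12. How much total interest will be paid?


Total paid over the life of the loan = PMT × n.
Total paid = $1,561.12 × 360 = $562,003.20
Total interest = total paid − principal = $562,003.20 − $169,691.33 = $392,311.87

Total interest = (PMT × n) - PV = $392,311.87


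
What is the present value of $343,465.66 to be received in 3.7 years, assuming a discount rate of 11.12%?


Present value formula: PV = FV / (1 + r)^t
PV = $343,465.66 / (1 + 0.1112)^3.7
PV = $343,465.66 / 1.4771727
PV = $232,515.58

PV = FV / (1 + r)^t = $232,515.58


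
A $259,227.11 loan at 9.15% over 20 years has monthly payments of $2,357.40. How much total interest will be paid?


Total paid over the life of the loan = PMT × n.
Total paid = $2,357.40 × 240 = $565,776.00
Total interest = total paid − principal = $565,776.00 − $259,227.11 = $306,548.89

Total interest = (PMT × n) - PV = $306,548.89


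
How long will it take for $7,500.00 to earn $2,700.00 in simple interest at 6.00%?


Rearrange the simple interest formula for t:
I = P × r × t  ⇒  t = I / (P × r)
t = $2,700.00 / ($7,500.00 × 0.06)
t = 6

t = I/(P×r) = 6 years


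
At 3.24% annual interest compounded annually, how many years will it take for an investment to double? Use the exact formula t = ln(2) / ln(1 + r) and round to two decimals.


Doubling condition: (1 + r)^t = 2
Take ln of both sides: t × ln(1 + r) = ln(2)
t = ln(2) / ln(1 + r)
t = 0.693147 / 0.031886
t = 21.74

t = ln(2) / ln(1 + r) = 21.74 years


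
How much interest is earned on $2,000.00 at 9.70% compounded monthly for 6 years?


Compound interest earned = final amount − principal.
A = P(1 + r/n)^(nt) = $2,000.00 × (1 + 0.097/12)^(12 × 6) = $3,570.86
Interest = A − P = $3,570.86 − $2,000.00 = $1,570.86

Interest = A - P = $1,570.86


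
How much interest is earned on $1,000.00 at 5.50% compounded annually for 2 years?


Compound interest earned = final amount − principal.
A = P(1 + r/n)^(nt) = $1,000.00 × (1 + 0.055/1)^(1 × 2) = $1,113.02
Interest = A − P = $1,113.02 − $1,000.00 = $113.02

Interest = A - P = $113.02


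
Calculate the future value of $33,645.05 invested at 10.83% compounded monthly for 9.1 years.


Compound interest formula: A = P(1 + r/n)^(nt)
A = $33,645.05 × (1 + 0.1083/12)^(12 × 9.1)
Growth factor: (1 + 0.1083/12)^109.2 = 2.6674138
A = $33,645.05 × 2.6674138
A = $89,745.27

A = P(1 + r/n)^(nt) = $89,745.27


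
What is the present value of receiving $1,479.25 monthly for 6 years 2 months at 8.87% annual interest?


Present value of an ordinary annuity: PV = PMT × (1 − (1 + r)^(−n)) / r
Monthly rate r = 0.0887/12 ≈ 0.00739167, n = 74
PV = $1,479.25 × (1 − (1 + 0.0887/12)^(−74)) / (0.0887/12)
PV = $1,479.25 × 56.839927
PV = $84,080.46

PV = PMT × (1-(1+r)^(-n))/r = $84,080.46


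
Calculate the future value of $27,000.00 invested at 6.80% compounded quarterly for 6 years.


Compound interest formula: A = P(1 + r/n)^(nt)
A = $27,000.00 × (1 + 0.068/4)^(4 × 6)
Growth factor: (1 + 0.068/4)^24 = 1.4986592
A = $27,000.00 × 1.4986592
A = $40,463.80

A = P(1 + r/n)^(nt) = $40,463.80


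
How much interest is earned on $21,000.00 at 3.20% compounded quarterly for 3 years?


Compound interest earned = final amount − principal.
A = P(1 + r/n)^(nt) = $21,000.00 × (1 + 0.032/4)^(4 × 3) = $23,107.11
Interest = A − P = $23,107.11 − $21,000.00 = $2,107.11

Interest = A - P = $2,107.11


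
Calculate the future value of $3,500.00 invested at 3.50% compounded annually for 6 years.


Compound interest formula: A = P(1 + r/n)^(nt)
A = $3,500.00 × (1 + 0.035/1)^(1 × 6)
Growth factor: (1 + 0.035/1)^6 = 1.229255
A = $3,500.00 × 1.229255
A = $4,302.39

A = P(1 + r/n)^(nt) = $4,302.39


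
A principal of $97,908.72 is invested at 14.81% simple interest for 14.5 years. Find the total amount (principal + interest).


Total amount formula: A = P(1 + rt) = P + P·r·t
Interest: I = P × r × t = $97,908.72 × 0.1481 × 14.5 = $210,254.08
A = P + I = $97,908.72 + $210,254.08 = $308,162.80

A = P + I = P(1 + rt) = $308,162.80


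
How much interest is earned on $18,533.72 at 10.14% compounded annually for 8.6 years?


Compound interest earned = final amount − principal.
A = P(1 + r/n)^(nt) = $18,533.72 × (1 + 0.1014/1)^(1 × 8.6) = $42,529.49
Interest = A − P = $42,529.49 − $18,533.72 = $23,995.77

Interest = A - P = $23,995.77


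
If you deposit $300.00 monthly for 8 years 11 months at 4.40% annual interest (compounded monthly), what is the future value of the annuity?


Future value of an ordinary annuity: FV = PMT × ((1 + r)^n − 1) / r
Monthly rate r = 0.044/12 ≈ 0.00366667, n = 107
FV = $300.00 × ((1 + 0.044/12)^107 − 1) / (0.044/12)
FV = $300.00 × 130.737066
FV = $39,221.12

FV = PMT × ((1+r)^n - 1)/r = $39,221.12


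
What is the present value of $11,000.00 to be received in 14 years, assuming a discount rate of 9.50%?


Present value formula: PV = FV / (1 + r)^t
PV = $11,000.00 / (1 + 0.095)^14
PV = $11,000.00 / 3.562851
PV = $3,087.42

PV = FV / (1 + r)^t = $3,087.42


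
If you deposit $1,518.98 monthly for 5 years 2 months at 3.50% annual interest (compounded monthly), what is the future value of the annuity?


Future value of an ordinary annuity: FV = PMT × ((1 + r)^n − 1) / r
Monthly rate r = 0.035/12 ≈ 0.00291667, n = 62
FV = $1,518.98 × ((1 + 0.035/12)^62 − 1) / (0.035/12)
FV = $1,518.98 × 67.851472
FV = $103,065.03

FV = PMT × ((1+r)^n - 1)/r = $103,065.03


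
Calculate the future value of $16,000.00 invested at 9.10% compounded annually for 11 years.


Compound interest formula: A = P(1 + r/n)^(nt)
A = $16,000.00 × (1 + 0.091/1)^(1 × 11)
Growth factor: (1 + 0.091/1)^11 = 2.6065872
A = $16,000.00 × 2.6065872
A = $41,705.40

A = P(1 + r/n)^(nt) = $41,705.40


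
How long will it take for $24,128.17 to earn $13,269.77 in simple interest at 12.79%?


Rearrange the simple interest formula for t:
I = P × r × t  ⇒  t = I / (P × r)
t = $13,269.77 / ($24,128.17 × 0.1279)
t = 4.3

t = I/(P×r) = 4.3 years


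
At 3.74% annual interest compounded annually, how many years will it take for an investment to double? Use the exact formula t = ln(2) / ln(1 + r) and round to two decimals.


Doubling condition: (1 + r)^t = 2
Take ln of both sides: t × ln(1 + r) = ln(2)
t = ln(2) / ln(1 + r)
t = 0.693147 / 0.036718
t = 18.88

t = ln(2) / ln(1 + r) = 18.88 years


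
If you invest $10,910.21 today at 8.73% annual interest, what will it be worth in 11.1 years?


Future value formula: FV = PV × (1 + r)^t
FV = $10,910.21 × (1 + 0.0873)^11.1
FV = $10,910.21 × 2.5320846
FV = $27,625.57

FV = PV × (1 + r)^t = $27,625.57


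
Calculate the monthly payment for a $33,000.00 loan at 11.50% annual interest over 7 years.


Loan payment formula: PMT = PV × r / (1 − (1 + r)^(−n))
Monthly rate r = 0.115/12 ≈ 0.00958333, n = 84 months
Denominator: 1 − (1 + 0.115/12)^(−84) = 0.551195
PMT = $33,000.00 × (0.115/12) / 0.551195
PMT = $573.75 per month

PMT = PV × r / (1-(1+r)^(-n)) = $573.75/month


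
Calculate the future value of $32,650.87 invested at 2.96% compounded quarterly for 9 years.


Compound interest formula: A = P(1 + r/n)^(nt)
A = $32,650.87 × (1 + 0.0296/4)^(4 × 9)
Growth factor: (1 + 0.0296/4)^36 = 1.3039774
A = $32,650.87 × 1.3039774
A = $42,576.00

A = P(1 + r/n)^(nt) = $42,576.00


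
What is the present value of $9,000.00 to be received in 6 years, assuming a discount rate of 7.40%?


Present value formula: PV = FV / (1 + r)^t
PV = $9,000.00 / (1 + 0.074)^6
PV = $9,000.00 / 1.534708
PV = $5,864.31

PV = FV / (1 + r)^t = $5,864.31


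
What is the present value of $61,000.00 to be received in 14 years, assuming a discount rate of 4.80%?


Present value formula: PV = FV / (1 + r)^t
PV = $61,000.00 / (1 + 0.048)^14
PV = $61,000.00 / 1.927782
PV = $31,642.58

PV = FV / (1 + r)^t = $31,642.58


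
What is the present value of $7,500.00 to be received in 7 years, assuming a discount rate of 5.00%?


Present value formula: PV = FV / (1 + r)^t
PV = $7,500.00 / (1 + 0.05)^7
PV = $7,500.00 / 1.407100
PV = $5,330.11

PV = FV / (1 + r)^t = $5,330.11


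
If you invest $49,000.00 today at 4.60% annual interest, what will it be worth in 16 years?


Future value formula: FV = PV × (1 + r)^t
FV = $49,000.00 × (1 + 0.046)^16
FV = $49,000.00 × 2.053558
FV = $100,624.34

FV = PV × (1 + r)^t = $100,624.34


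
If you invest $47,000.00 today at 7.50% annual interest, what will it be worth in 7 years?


Future value formula: FV = PV × (1 + r)^t
FV = $47,000.00 × (1 + 0.075)^7
FV = $47,000.00 × 1.6590491
FV = $77,975.31

FV = PV × (1 + r)^t = $77,975.31


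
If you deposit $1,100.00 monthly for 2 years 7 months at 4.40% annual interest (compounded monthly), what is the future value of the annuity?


Future value of an ordinary annuity: FV = PMT × ((1 + r)^n − 1) / r
Monthly rate r = 0.044/12 ≈ 0.00366667, n = 31
FV = $1,100.00 × ((1 + 0.044/12)^31 − 1) / (0.044/12)
FV = $1,100.00 × 32.767015
FV = $36,043.72

FV = PMT × ((1+r)^n - 1)/r = $36,043.72


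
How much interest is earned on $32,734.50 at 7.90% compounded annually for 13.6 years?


Compound interest earned = final amount − principal.
A = P(1 + r/n)^(nt) = $32,734.50 × (1 + 0.079/1)^(1 × 13.6) = $92,065.59
Interest = A − P = $92,065.59 − $32,734.50 = $59,331.09

Interest = A - P = $59,331.09


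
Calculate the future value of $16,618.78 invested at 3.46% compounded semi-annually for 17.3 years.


Compound interest formula: A = P(1 + r/n)^(nt)
A = $16,618.78 × (1 + 0.0346/2)^(2 × 17.3)
Growth factor: (1 + 0.0346/2)^34.6 = 1.810243
A = $16,618.78 × 1.810243
A = $30,084.03

A = P(1 + r/n)^(nt) = $30,084.03


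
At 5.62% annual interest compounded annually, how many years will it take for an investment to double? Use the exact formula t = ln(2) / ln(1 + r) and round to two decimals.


Doubling condition: (1 + r)^t = 2
Take ln of both sides: t × ln(1 + r) = ln(2)
t = ln(2) / ln(1 + r)
t = 0.693147 / 0.054678
t = 12.68

t = ln(2) / ln(1 + r) = 12.68 years


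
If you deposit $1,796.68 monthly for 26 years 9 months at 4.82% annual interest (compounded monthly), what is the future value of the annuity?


Future value of an ordinary annuity: FV = PMT × ((1 + r)^n − 1) / r
Monthly rate r = 0.0482/12 ≈ 0.00401667, n = 321
FV = $1,796.68 × ((1 + 0.0482/12)^321 − 1) / (0.0482/12)
FV = $1,796.68 × 652.546660
FV = $1,172,417.53

FV = PMT × ((1+r)^n - 1)/r = $1,172,417.53


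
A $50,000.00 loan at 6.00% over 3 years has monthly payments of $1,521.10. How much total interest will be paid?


Total paid over the life of the loan = PMT × n.
Total paid = $1,521.10 × 36 = $54,759.60
Total interest = total paid − principal = $54,759.60 − $50,000.00 = $4,759.60

Total interest = (PMT × n) - PV = $4,759.60


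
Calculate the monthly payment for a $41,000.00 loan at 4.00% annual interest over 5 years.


Loan payment formula: PMT = PV × r / (1 − (1 + r)^(−n))
Monthly rate r = 0.04/12 ≈ 0.00333333, n = 60 months
Denominator: 1 − (1 + 0.04/12)^(−60) = 0.180997
PMT = $41,000.00 × (0.04/12) / 0.180997
PMT = $755.08 per month

PMT = PV × r / (1-(1+r)^(-n)) = $755.08/month


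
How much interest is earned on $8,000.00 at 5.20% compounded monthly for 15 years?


Compound interest earned = final amount − principal.
A = P(1 + r/n)^(nt) = $8,000.00 × (1 + 0.052/12)^(12 × 15) = $17,422.39
Interest = A − P = $17,422.39 − $8,000.00 = $9,422.39

Interest = A - P = $9,422.39


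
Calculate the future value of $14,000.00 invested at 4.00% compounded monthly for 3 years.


Compound interest formula: A = P(1 + r/n)^(nt)
A = $14,000.00 × (1 + 0.04/12)^(12 × 3)
Growth factor: (1 + 0.04/12)^36 = 1.127272
A = $14,000.00 × 1.127272
A = $15,781.81

A = P(1 + r/n)^(nt) = $15,781.81


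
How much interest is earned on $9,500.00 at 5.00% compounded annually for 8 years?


Compound interest earned = final amount − principal.
A = P(1 + r/n)^(nt) = $9,500.00 × (1 + 0.05/1)^(1 × 8) = $14,035.83
Interest = A − P = $14,035.83 − $9,500.00 = $4,535.83

Interest = A - P = $4,535.83


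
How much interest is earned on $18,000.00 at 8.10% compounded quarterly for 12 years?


Compound interest earned = final amount − principal.
A = P(1 + r/n)^(nt) = $18,000.00 × (1 + 0.081/4)^(4 × 12) = $47,118.28
Interest = A − P = $47,118.28 − $18,000.00 = $29,118.28

Interest = A - P = $29,118.28


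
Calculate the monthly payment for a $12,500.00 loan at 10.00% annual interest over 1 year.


Loan payment formula: PMT = PV × r / (1 − (1 + r)^(−n))
Monthly rate r = 0.1/12 ≈ 0.00833333, n = 12 months
Denominator: 1 − (1 + 0.1/12)^(−12) = 0.0947876
PMT = $12,500.00 × (0.1/12) / 0.0947876
PMT = $1,098.95 per month

PMT = PV × r / (1-(1+r)^(-n)) = $1,098.95/month


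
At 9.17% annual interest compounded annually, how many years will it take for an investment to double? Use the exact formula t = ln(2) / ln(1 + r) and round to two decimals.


Doubling condition: (1 + r)^t = 2
Take ln of both sides: t × ln(1 + r) = ln(2)
t = ln(2) / ln(1 + r)
t = 0.693147 / 0.087736
t = 7.90

t = ln(2) / ln(1 + r) = 7.90 years


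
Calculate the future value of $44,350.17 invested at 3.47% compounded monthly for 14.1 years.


Compound interest formula: A = P(1 + r/n)^(nt)
A = $44,350.17 × (1 + 0.0347/12)^(12 × 14.1)
Growth factor: (1 + 0.0347/12)^169.2 = 1.629974
A = $44,350.17 × 1.629974
A = $72,289.62

A = P(1 + r/n)^(nt) = $72,289.62


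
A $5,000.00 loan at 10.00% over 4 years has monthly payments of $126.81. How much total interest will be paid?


Total paid over the life of the loan = PMT × n.
Total paid = $126.81 × 48 = $6,086.88
Total interest = total paid − principal = $6,086.88 − $5,000.00 = $1,086.88

Total interest = (PMT × n) - PV = $1,086.88


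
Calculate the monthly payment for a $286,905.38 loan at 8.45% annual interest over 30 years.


Loan payment formula: PMT = PV × r / (1 − (1 + r)^(−n))
Monthly rate r = 0.0845/12 ≈ 0.00704167, n = 360 months
Denominator: 1 − (1 + 0.0845/12)^(−360) = 0.920031
PMT = $286,905.38 × (0.0845/12) / 0.920031
PMT = $2,195.90 per month

PMT = PV × r / (1-(1+r)^(-n)) = $2,195.90/month


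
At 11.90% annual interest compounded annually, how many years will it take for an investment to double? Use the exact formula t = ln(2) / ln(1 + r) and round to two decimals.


Doubling condition: (1 + r)^t = 2
Take ln of both sides: t × ln(1 + r) = ln(2)
t = ln(2) / ln(1 + r)
t = 0.693147 / 0.112435
t = 6.16

t = ln(2) / ln(1 + r) = 6.16 years


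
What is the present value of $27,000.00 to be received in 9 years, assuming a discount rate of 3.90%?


Present value formula: PV = FV / (1 + r)^t
PV = $27,000.00 / (1 + 0.039)^9
PV = $27,000.00 / 1.411042
PV = $19,134.80

PV = FV / (1 + r)^t = $19,134.80


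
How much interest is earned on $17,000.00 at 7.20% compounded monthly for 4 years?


Compound interest earned = final amount − principal.
A = P(1 + r/n)^(nt) = $17,000.00 × (1 + 0.072/12)^(12 × 4) = $22,654.37
Interest = A − P = $22,654.37 − $17,000.00 = $5,654.37

Interest = A - P = $5,654.37


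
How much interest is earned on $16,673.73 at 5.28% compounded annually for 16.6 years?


Compound interest earned = final amount − principal.
A = P(1 + r/n)^(nt) = $16,673.73 × (1 + 0.0528/1)^(1 × 16.6) = $39,171.87
Interest = A − P = $39,171.87 − $16,673.73 = $22,498.14

Interest = A - P = $22,498.14


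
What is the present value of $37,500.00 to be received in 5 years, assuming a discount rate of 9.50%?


Present value formula: PV = FV / (1 + r)^t
PV = $37,500.00 / (1 + 0.095)^5
PV = $37,500.00 / 1.5742387
PV = $23,821.04

PV = FV / (1 + r)^t = $23,821.04


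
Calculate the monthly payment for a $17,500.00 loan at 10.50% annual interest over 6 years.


Loan payment formula: PMT = PV × r / (1 − (1 + r)^(−n))
Monthly rate r = 0.105/12 = 0.00875, n = 72 months
Denominator: 1 − (1 + 0.105/12)^(−72) = 0.465947
PMT = $17,500.00 × (0.105/12) / 0.465947
PMT = $328.63 per month

PMT = PV × r / (1-(1+r)^(-n)) = $328.63/month


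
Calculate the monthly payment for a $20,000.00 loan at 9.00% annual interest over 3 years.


Loan payment formula: PMT = PV × r / (1 − (1 + r)^(−n))
Monthly rate r = 0.09/12 = 0.0075, n = 36 months
Denominator: 1 − (1 + 0.09/12)^(−36) = 0.235851
PMT = $20,000.00 × (0.09/12) / 0.235851
PMT = $635.99 per month

PMT = PV × r / (1-(1+r)^(-n)) = $635.99/month


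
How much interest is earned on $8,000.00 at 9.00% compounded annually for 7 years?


Compound interest earned = final amount − principal.
A = P(1 + r/n)^(nt) = $8,000.00 × (1 + 0.09/1)^(1 × 7) = $14,624.31
Interest = A − P = $14,624.31 − $8,000.00 = $6,624.31

Interest = A - P = $6,624.31


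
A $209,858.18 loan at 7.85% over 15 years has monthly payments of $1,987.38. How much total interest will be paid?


Total paid over the life of the loan = PMT × n.
Total paid = $1,987.38 × 180 = $357,728.40
Total interest = total paid − principal = $357,728.40 − $209,858.18 = $147,870.22

Total interest = (PMT × n) - PV = $147,870.22


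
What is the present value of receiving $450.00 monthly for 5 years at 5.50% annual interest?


Present value of an ordinary annuity: PV = PMT × (1 − (1 + r)^(−n)) / r
Monthly rate r = 0.055/12 ≈ 0.00458333, n = 60
PV = $450.00 × (1 − (1 + 0.055/12)^(−60)) / (0.055/12)
PV = $450.00 × 52.352835
PV = $23,558.78

PV = PMT × (1-(1+r)^(-n))/r = $23,558.78


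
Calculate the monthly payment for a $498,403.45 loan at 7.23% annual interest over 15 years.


Loan payment formula: PMT = PV × r / (1 − (1 + r)^(−n))
Monthly rate r = 0.0723/12 = 0.006025, n = 180 months
Denominator: 1 − (1 + 0.0723/12)^(−180) = 0.6608273
PMT = $498,403.45 × (0.0723/12) / 0.6608273
PMT = $4,544.12 per month

PMT = PV × r / (1-(1+r)^(-n)) = $4,544.12/month


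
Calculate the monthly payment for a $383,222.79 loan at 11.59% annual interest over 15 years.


Loan payment formula: PMT = PV × r / (1 − (1 + r)^(−n))
Monthly rate r = 0.1159/12 ≈ 0.00965833, n = 180 months
Denominator: 1 − (1 + 0.1159/12)^(−180) = 0.822744
PMT = $383,222.79 × (0.1159/12) / 0.822744
PMT = $4,498.72 per month

PMT = PV × r / (1-(1+r)^(-n)) = $4,498.72/month


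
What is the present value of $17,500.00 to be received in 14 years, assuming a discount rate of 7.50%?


Present value formula: PV = FV / (1 + r)^t
PV = $17,500.00 / (1 + 0.075)^14
PV = $17,500.00 / 2.752444
PV = $6,357.99

PV = FV / (1 + r)^t = $6,357.99


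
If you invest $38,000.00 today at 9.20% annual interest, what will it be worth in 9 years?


Future value formula: FV = PV × (1 + r)^t
FV = $38,000.00 × (1 + 0.092)^9
FV = $38,000.00 × 2.2080238
FV = $83,904.90

FV = PV × (1 + r)^t = $83,904.90


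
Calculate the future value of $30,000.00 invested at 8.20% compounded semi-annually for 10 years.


Compound interest formula: A = P(1 + r/n)^(nt)
A = $30,000.00 × (1 + 0.082/2)^(2 × 10)
Growth factor: (1 + 0.082/2)^20 = 2.2336473
A = $30,000.00 × 2.2336473
A = $67,009.42

A = P(1 + r/n)^(nt) = $67,009.42


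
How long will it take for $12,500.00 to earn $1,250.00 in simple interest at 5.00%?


Rearrange the simple interest formula for t:
I = P × r × t  ⇒  t = I / (P × r)
t = $1,250.00 / ($12,500.00 × 0.05)
t = 2

t = I/(P×r) = 2 years


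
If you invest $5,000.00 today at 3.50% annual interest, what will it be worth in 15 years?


Future value formula: FV = PV × (1 + r)^t
FV = $5,000.00 × (1 + 0.035)^15
FV = $5,000.00 × 1.6753488
FV = $8,376.74

FV = PV × (1 + r)^t = $8,376.74


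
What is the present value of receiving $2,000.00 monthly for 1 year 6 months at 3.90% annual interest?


Present value of an ordinary annuity: PV = PMT × (1 − (1 + r)^(−n)) / r
Monthly rate r = 0.039/12 = 0.00325, n = 18
PV = $2,000.00 × (1 − (1 + 0.039/12)^(−18)) / (0.039/12)
PV = $2,000.00 × 17.456089
PV = $34,912.18

PV = PMT × (1-(1+r)^(-n))/r = $34,912.18


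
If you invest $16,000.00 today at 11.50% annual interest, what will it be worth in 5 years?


Future value formula: FV = PV × (1 + r)^t
FV = $16,000.00 × (1 + 0.115)^5
FV = $16,000.00 × 1.723353
FV = $27,573.65

FV = PV × (1 + r)^t = $27,573.65


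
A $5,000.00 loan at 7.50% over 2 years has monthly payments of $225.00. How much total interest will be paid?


Total paid over the life of the loan = PMT × n.
Total paid = $225.00 × 24 = $5,400.00
Total interest = total paid − principal = $5,400.00 − $5,000.00 = $400.00

Total interest = (PMT × n) - PV = $400.00


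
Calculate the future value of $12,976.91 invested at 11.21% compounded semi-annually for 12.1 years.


Compound interest formula: A = P(1 + r/n)^(nt)
A = $12,976.91 × (1 + 0.1121/2)^(2 × 12.1)
Growth factor: (1 + 0.1121/2)^24.2 = 3.742523
A = $12,976.91 × 3.742523
A = $48,566.38

A = P(1 + r/n)^(nt) = $48,566.38


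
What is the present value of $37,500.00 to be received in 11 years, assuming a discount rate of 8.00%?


Present value formula: PV = FV / (1 + r)^t
PV = $37,500.00 / (1 + 0.08)^11
PV = $37,500.00 / 2.331639
PV = $16,083.11

PV = FV / (1 + r)^t = $16,083.11


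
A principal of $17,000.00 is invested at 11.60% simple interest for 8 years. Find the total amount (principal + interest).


Total amount formula: A = P(1 + rt) = P + P·r·t
Interest: I = P × r × t = $17,000.00 × 0.116 × 8 = $15,776.00
A = P + I = $17,000.00 + $15,776.00 = $32,776.00

A = P + I = P(1 + rt) = $32,776.00


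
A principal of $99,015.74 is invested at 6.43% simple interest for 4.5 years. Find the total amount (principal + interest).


Total amount formula: A = P(1 + rt) = P + P·r·t
Interest: I = P × r × t = $99,015.74 × 0.0643 × 4.5 = $28,650.20
A = P + I = $99,015.74 + $28,650.20 = $127,665.94

A = P + I = P(1 + rt) = $127,665.94


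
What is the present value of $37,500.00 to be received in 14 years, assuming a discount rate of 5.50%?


Present value formula: PV = FV / (1 + r)^t
PV = $37,500.00 / (1 + 0.055)^14
PV = $37,500.00 / 2.1160915
PV = $17,721.35

PV = FV / (1 + r)^t = $17,721.35


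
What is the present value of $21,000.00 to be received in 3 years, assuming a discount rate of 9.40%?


Present value formula: PV = FV / (1 + r)^t
PV = $21,000.00 / (1 + 0.094)^3
PV = $21,000.00 / 1.309339
PV = $16,038.63

PV = FV / (1 + r)^t = $16,038.63


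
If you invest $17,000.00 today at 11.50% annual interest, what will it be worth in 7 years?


Future value formula: FV = PV × (1 + r)^t
FV = $17,000.00 × (1 + 0.115)^7
FV = $17,000.00 × 2.142516
FV = $36,422.77

FV = PV × (1 + r)^t = $36,422.77


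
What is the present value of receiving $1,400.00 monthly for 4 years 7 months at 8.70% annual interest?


Present value of an ordinary annuity: PV = PMT × (1 − (1 + r)^(−n)) / r
Monthly rate r = 0.087/12 = 0.00725, n = 55
PV = $1,400.00 × (1 − (1 + 0.087/12)^(−55)) / (0.087/12)
PV = $1,400.00 × 45.224188
PV = $63,313.86

PV = PMT × (1-(1+r)^(-n))/r = $63,313.86


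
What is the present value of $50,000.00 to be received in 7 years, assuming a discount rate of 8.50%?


Present value formula: PV = FV / (1 + r)^t
PV = $50,000.00 / (1 + 0.085)^7
PV = $50,000.00 / 1.770142
PV = $28,246.32

PV = FV / (1 + r)^t = $28,246.32


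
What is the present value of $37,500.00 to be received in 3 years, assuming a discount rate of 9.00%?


Present value formula: PV = FV / (1 + r)^t
PV = $37,500.00 / (1 + 0.09)^3
PV = $37,500.00 / 1.295029
PV = $28,956.88

PV = FV / (1 + r)^t = $28,956.88


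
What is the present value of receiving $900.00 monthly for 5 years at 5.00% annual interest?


Present value of an ordinary annuity: PV = PMT × (1 − (1 + r)^(−n)) / r
Monthly rate r = 0.05/12 ≈ 0.00416667, n = 60
PV = $900.00 × (1 − (1 + 0.05/12)^(−60)) / (0.05/12)
PV = $900.00 × 52.990706
PV = $47,691.64

PV = PMT × (1-(1+r)^(-n))/r = $47,691.64


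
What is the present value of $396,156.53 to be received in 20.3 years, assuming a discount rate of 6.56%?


Present value formula: PV = FV / (1 + r)^t
PV = $396,156.53 / (1 + 0.0656)^20.3
PV = $396,156.53 / 3.6321393
PV = $109,069.75

PV = FV / (1 + r)^t = $109,069.75


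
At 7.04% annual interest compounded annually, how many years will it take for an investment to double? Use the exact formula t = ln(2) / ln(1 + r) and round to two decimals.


Doubling condition: (1 + r)^t = 2
Take ln of both sides: t × ln(1 + r) = ln(2)
t = ln(2) / ln(1 + r)
t = 0.693147 / 0.068032
t = 10.19

t = ln(2) / ln(1 + r) = 10.19 years


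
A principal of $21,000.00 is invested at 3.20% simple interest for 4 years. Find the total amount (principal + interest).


Total amount formula: A = P(1 + rt) = P + P·r·t
Interest: I = P × r × t = $21,000.00 × 0.032 × 4 = $2,688.00
A = P + I = $21,000.00 + $2,688.00 = $23,688.00

A = P + I = P(1 + rt) = $23,688.00


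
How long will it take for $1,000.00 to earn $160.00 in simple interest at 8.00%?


Rearrange the simple interest formula for t:
I = P × r × t  ⇒  t = I / (P × r)
t = $160.00 / ($1,000.00 × 0.08)
t = 2

t = I/(P×r) = 2 years


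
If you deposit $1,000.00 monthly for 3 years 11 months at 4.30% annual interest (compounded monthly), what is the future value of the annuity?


Future value of an ordinary annuity: FV = PMT × ((1 + r)^n − 1) / r
Monthly rate r = 0.043/12 ≈ 0.00358333, n = 47
FV = $1,000.00 × ((1 + 0.043/12)^47 − 1) / (0.043/12)
FV = $1,000.00 × 51.0902546
FV = $51,090.25

FV = PMT × ((1+r)^n - 1)/r = $51,090.25


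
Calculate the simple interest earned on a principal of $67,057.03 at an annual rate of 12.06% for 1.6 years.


Simple interest formula: I = P × r × t
I = $67,057.03 × 0.1206 × 1.6
I = $12,939.32

I = P × r × t = $12,939.32


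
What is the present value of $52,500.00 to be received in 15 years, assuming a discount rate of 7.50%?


Present value formula: PV = FV / (1 + r)^t
PV = $52,500.00 / (1 + 0.075)^15
PV = $52,500.00 / 2.958877
PV = $17,743.22

PV = FV / (1 + r)^t = $17,743.22


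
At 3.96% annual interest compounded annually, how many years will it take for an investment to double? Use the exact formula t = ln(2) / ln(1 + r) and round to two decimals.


Doubling condition: (1 + r)^t = 2
Take ln of both sides: t × ln(1 + r) = ln(2)
t = ln(2) / ln(1 + r)
t = 0.693147 / 0.038836
t = 17.85

t = ln(2) / ln(1 + r) = 17.85 years


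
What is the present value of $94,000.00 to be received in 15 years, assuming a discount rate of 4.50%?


Present value formula: PV = FV / (1 + r)^t
PV = $94,000.00 / (1 + 0.045)^15
PV = $94,000.00 / 1.9352824
PV = $48,571.72

PV = FV / (1 + r)^t = $48,571.72


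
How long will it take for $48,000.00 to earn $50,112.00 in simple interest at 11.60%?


Rearrange the simple interest formula for t:
I = P × r × t  ⇒  t = I / (P × r)
t = $50,112.00 / ($48,000.00 × 0.116)
t = 9

t = I/(P×r) = 9 years


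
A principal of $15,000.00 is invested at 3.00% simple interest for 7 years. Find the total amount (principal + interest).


Total amount formula: A = P(1 + rt) = P + P·r·t
Interest: I = P × r × t = $15,000.00 × 0.03 × 7 = $3,150.00
A = P + I = $15,000.00 + $3,150.00 = $18,150.00

A = P + I = P(1 + rt) = $18,150.00


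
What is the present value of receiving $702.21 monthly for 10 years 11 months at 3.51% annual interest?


Present value of an ordinary annuity: PV = PMT × (1 − (1 + r)^(−n)) / r
Monthly rate r = 0.0351/12 = 0.002925, n = 131
PV = $702.21 × (1 − (1 + 0.0351/12)^(−131)) / (0.0351/12)
PV = $702.21 × 108.692317
PV = $76,324.83

PV = PMT × (1-(1+r)^(-n))/r = $76,324.83


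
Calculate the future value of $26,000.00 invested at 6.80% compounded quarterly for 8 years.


Compound interest formula: A = P(1 + r/n)^(nt)
A = $26,000.00 × (1 + 0.068/4)^(4 × 8)
Growth factor: (1 + 0.068/4)^32 = 1.715025
A = $26,000.00 × 1.715025
A = $44,590.65

A = P(1 + r/n)^(nt) = $44,590.65


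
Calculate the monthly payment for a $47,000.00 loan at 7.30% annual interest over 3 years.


Loan payment formula: PMT = PV × r / (1 − (1 + r)^(−n))
Monthly rate r = 0.073/12 ≈ 0.00608333, n = 36 months
Denominator: 1 − (1 + 0.073/12)^(−36) = 0.196145
PMT = $47,000.00 × (0.073/12) / 0.196145
PMT = $1,457.68 per month

PMT = PV × r / (1-(1+r)^(-n)) = $1,457.68/month


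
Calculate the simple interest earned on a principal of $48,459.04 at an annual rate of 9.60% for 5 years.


Simple interest formula: I = P × r × t
I = $48,459.04 × 0.096 × 5
I = $23,260.34

I = P × r × t = $23,260.34


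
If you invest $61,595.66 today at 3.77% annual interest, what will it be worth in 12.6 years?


Future value formula: FV = PV × (1 + r)^t
FV = $61,595.66 × (1 + 0.0377)^12.6
FV = $61,595.66 × 1.5940608
FV = $98,187.23

FV = PV × (1 + r)^t = $98,187.23


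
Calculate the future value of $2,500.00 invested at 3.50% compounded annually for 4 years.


Compound interest formula: A = P(1 + r/n)^(nt)
A = $2,500.00 × (1 + 0.035/1)^(1 × 4)
Growth factor: (1 + 0.035/1)^4 = 1.147523
A = $2,500.00 × 1.147523
A = $2,868.81

A = P(1 + r/n)^(nt) = $2,868.81


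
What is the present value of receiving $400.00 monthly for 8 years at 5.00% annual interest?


Present value of an ordinary annuity: PV = PMT × (1 − (1 + r)^(−n)) / r
Monthly rate r = 0.05/12 ≈ 0.00416667, n = 96
PV = $400.00 × (1 − (1 + 0.05/12)^(−96)) / (0.05/12)
PV = $400.00 × 78.989441
PV = $31,595.78

PV = PMT × (1-(1+r)^(-n))/r = $31,595.78


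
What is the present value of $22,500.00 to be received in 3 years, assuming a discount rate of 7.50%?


Present value formula: PV = FV / (1 + r)^t
PV = $22,500.00 / (1 + 0.075)^3
PV = $22,500.00 / 1.242297
PV = $18,111.61

PV = FV / (1 + r)^t = $18,111.61


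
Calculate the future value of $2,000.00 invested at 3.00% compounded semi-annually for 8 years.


Compound interest formula: A = P(1 + r/n)^(nt)
A = $2,000.00 × (1 + 0.03/2)^(2 × 8)
Growth factor: (1 + 0.03/2)^16 = 1.268986
A = $2,000.00 × 1.268986
A = $2,537.97

A = P(1 + r/n)^(nt) = $2,537.97


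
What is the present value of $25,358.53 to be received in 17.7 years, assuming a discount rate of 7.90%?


Present value formula: PV = FV / (1 + r)^t
PV = $25,358.53 / (1 + 0.079)^17.7
PV = $25,358.53 / 3.841312
PV = $6,601.53

PV = FV / (1 + r)^t = $6,601.53


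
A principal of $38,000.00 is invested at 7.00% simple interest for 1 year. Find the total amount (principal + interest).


Total amount formula: A = P(1 + rt) = P + P·r·t
Interest: I = P × r × t = $38,000.00 × 0.07 × 1 = $2,660.00
A = P + I = $38,000.00 + $2,660.00 = $40,660.00

A = P + I = P(1 + rt) = $40,660.00


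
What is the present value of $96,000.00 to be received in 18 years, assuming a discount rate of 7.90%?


Present value formula: PV = FV / (1 + r)^t
PV = $96,000.00 / (1 + 0.079)^18
PV = $96,000.00 / 3.929941
PV = $24,427.85

PV = FV / (1 + r)^t = $24,427.85


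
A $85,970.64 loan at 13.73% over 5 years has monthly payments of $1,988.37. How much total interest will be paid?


Total paid over the life of the loan = PMT × n.
Total paid = $1,988.37 × 60 = $119,302.20
Total interest = total paid − principal = $119,302.20 − $85,970.64 = $33,331.56

Total interest = (PMT × n) - PV = $33,331.56


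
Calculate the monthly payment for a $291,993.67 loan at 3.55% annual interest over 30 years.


Loan payment formula: PMT = PV × r / (1 − (1 + r)^(−n))
Monthly rate r = 0.0355/12 ≈ 0.00295833, n = 360 months
Denominator: 1 − (1 + 0.0355/12)^(−360) = 0.6547297
PMT = $291,993.67 × (0.0355/12) / 0.6547297
PMT = $1,319.35 per month

PMT = PV × r / (1-(1+r)^(-n)) = $1,319.35/month


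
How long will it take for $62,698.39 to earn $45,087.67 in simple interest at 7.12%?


Rearrange the simple interest formula for t:
I = P × r × t  ⇒  t = I / (P × r)
t = $45,087.67 / ($62,698.39 × 0.0712)
t = 10.1

t = I/(P×r) = 10.1 years


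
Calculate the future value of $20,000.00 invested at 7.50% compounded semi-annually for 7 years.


Compound interest formula: A = P(1 + r/n)^(nt)
A = $20,000.00 × (1 + 0.075/2)^(2 × 7)
Growth factor: (1 + 0.075/2)^14 = 1.674301
A = $20,000.00 × 1.674301
A = $33,486.02

A = P(1 + r/n)^(nt) = $33,486.02


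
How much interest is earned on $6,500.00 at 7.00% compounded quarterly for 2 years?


Compound interest earned = final amount − principal.
A = P(1 + r/n)^(nt) = $6,500.00 × (1 + 0.07/4)^(4 × 2) = $7,467.73
Interest = A − P = $7,467.73 − $6,500.00 = $967.73

Interest = A - P = $967.73


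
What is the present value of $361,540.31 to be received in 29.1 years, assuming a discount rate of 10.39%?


Present value formula: PV = FV / (1 + r)^t
PV = $361,540.31 / (1 + 0.1039)^29.1
PV = $361,540.31 / 17.752325
PV = $20,365.80

PV = FV / (1 + r)^t = $20,365.80


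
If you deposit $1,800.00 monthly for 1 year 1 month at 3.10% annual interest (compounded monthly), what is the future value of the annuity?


Future value of an ordinary annuity: FV = PMT × ((1 + r)^n − 1) / r
Monthly rate r = 0.031/12 ≈ 0.00258333, n = 13
FV = $1,800.00 × ((1 + 0.031/12)^13 − 1) / (0.031/12)
FV = $1,800.00 × 13.203421
FV = $23,766.16

FV = PMT × ((1+r)^n - 1)/r = $23,766.16


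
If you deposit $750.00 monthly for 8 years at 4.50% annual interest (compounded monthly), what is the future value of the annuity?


Future value of an ordinary annuity: FV = PMT × ((1 + r)^n − 1) / r
Monthly rate r = 0.045/12 = 0.00375, n = 96
FV = $750.00 × ((1 + 0.045/12)^96 − 1) / (0.045/12)
FV = $750.00 × 115.297241
FV = $86,472.93

FV = PMT × ((1+r)^n - 1)/r = $86,472.93


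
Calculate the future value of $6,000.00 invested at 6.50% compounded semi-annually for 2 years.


Compound interest formula: A = P(1 + r/n)^(nt)
A = $6,000.00 × (1 + 0.065/2)^(2 × 2)
Growth factor: (1 + 0.065/2)^4 = 1.136476
A = $6,000.00 × 1.136476
A = $6,818.86

A = P(1 + r/n)^(nt) = $6,818.86


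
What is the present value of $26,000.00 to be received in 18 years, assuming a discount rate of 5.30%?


Present value formula: PV = FV / (1 + r)^t
PV = $26,000.00 / (1 + 0.053)^18
PV = $26,000.00 / 2.5334403
PV = $10,262.72

PV = FV / (1 + r)^t = $10,262.72


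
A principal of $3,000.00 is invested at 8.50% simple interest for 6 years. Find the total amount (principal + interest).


Total amount formula: A = P(1 + rt) = P + P·r·t
Interest: I = P × r × t = $3,000.00 × 0.085 × 6 = $1,530.00
A = P + I = $3,000.00 + $1,530.00 = $4,530.00

A = P + I = P(1 + rt) = $4,530.00


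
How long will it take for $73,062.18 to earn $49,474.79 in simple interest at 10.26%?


Rearrange the simple interest formula for t:
I = P × r × t  ⇒  t = I / (P × r)
t = $49,474.79 / ($73,062.18 × 0.1026)
t = 6.6

t = I/(P×r) = 6.6 years


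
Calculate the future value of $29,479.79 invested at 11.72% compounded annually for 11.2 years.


Compound interest formula: A = P(1 + r/n)^(nt)
A = $29,479.79 × (1 + 0.1172/1)^(1 × 11.2)
Growth factor: (1 + 0.1172/1)^11.2 = 3.4599226
A = $29,479.79 × 3.4599226
A = $101,997.79

A = P(1 + r/n)^(nt) = $101,997.79


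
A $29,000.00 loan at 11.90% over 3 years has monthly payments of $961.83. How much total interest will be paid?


Total paid over the life of the loan = PMT × n.
Total paid = $961.83 × 36 = $34,625.88
Total interest = total paid − principal = $34,625.88 − $29,000.00 = $5,625.88

Total interest = (PMT × n) - PV = $5,625.88


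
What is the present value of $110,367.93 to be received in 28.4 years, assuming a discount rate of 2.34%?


Present value formula: PV = FV / (1 + r)^t
PV = $110,367.93 / (1 + 0.0234)^28.4
PV = $110,367.93 / 1.9288112
PV = $57,220.70

PV = FV / (1 + r)^t = $57,220.70


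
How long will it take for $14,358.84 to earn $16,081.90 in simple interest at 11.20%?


Rearrange the simple interest formula for t:
I = P × r × t  ⇒  t = I / (P × r)
t = $16,081.90 / ($14,358.84 × 0.112)
t = 10

t = I/(P×r) = 10 years


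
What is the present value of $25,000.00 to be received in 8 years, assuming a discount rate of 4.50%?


Present value formula: PV = FV / (1 + r)^t
PV = $25,000.00 / (1 + 0.045)^8
PV = $25,000.00 / 1.4221006
PV = $17,579.63

PV = FV / (1 + r)^t = $17,579.63


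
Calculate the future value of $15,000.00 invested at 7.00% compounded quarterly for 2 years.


Compound interest formula: A = P(1 + r/n)^(nt)
A = $15,000.00 × (1 + 0.07/4)^(4 × 2)
Growth factor: (1 + 0.07/4)^8 = 1.148882
A = $15,000.00 × 1.148882
A = $17,233.23

A = P(1 + r/n)^(nt) = $17,233.23


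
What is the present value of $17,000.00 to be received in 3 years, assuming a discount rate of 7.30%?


Present value formula: PV = FV / (1 + r)^t
PV = $17,000.00 / (1 + 0.073)^3
PV = $17,000.00 / 1.235376
PV = $13,760.99

PV = FV / (1 + r)^t = $13,760.99


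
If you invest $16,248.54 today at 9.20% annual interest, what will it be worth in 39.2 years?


Future value formula: FV = PV × (1 + r)^t
FV = $16,248.54 × (1 + 0.092)^39.2
FV = $16,248.54 × 31.5012236
FV = $511,848.89

FV = PV × (1 + r)^t = $511,848.89


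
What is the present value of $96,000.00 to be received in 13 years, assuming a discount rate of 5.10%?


Present value formula: PV = FV / (1 + r)^t
PV = $96,000.00 / (1 + 0.051)^13
PV = $96,000.00 / 1.909129
PV = $50,284.71

PV = FV / (1 + r)^t = $50,284.71


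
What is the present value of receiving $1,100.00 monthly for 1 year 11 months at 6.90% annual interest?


Present value of an ordinary annuity: PV = PMT × (1 − (1 + r)^(−n)) / r
Monthly rate r = 0.069/12 = 0.00575, n = 23
PV = $1,100.00 × (1 − (1 + 0.069/12)^(−23)) / (0.069/12)
PV = $1,100.00 × 21.486288
PV = $23,634.92

PV = PMT × (1-(1+r)^(-n))/r = $23,634.92


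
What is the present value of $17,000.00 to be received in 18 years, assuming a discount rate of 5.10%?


Present value formula: PV = FV / (1 + r)^t
PV = $17,000.00 / (1 + 0.051)^18
PV = $17,000.00 / 2.448211
PV = $6,943.85

PV = FV / (1 + r)^t = $6,943.85


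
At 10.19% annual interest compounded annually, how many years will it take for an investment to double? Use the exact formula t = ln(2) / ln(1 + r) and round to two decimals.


Doubling condition: (1 + r)^t = 2
Take ln of both sides: t × ln(1 + r) = ln(2)
t = ln(2) / ln(1 + r)
t = 0.693147 / 0.097036
t = 7.14

t = ln(2) / ln(1 + r) = 7.14 years


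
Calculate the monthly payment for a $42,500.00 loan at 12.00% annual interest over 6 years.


Loan payment formula: PMT = PV × r / (1 − (1 + r)^(−n))
Monthly rate r = 0.12/12 = 0.01, n = 72 months
Denominator: 1 − (1 + 0.12/12)^(−72) = 0.511504
PMT = $42,500.00 × (0.12/12) / 0.511504
PMT = $830.88 per month

PMT = PV × r / (1-(1+r)^(-n)) = $830.88/month


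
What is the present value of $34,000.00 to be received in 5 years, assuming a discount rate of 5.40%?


Present value formula: PV = FV / (1 + r)^t
PV = $34,000.00 / (1 + 0.054)^5
PV = $34,000.00 / 1.3007776
PV = $26,138.21

PV = FV / (1 + r)^t = $26,138.21
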